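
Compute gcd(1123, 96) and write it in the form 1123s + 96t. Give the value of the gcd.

1

Repeated division:
1123 = 11*96 + 67
96 = 1*67 + 29
67 = 2*29 + 9
29 = 3*9 + 2
9 = 4*2 + 1
2 = 2*1 + 0
gcd(1123, 96) = 1.
Working backward:
1 = 9 − 4·2
1 = −4·29 + 13·9
1 = 13·67 − 30·29
1 = −30·96 + 43·67
1 = 43·1123 − 503·96
So 1 = (43)·1123 + (-503)·96.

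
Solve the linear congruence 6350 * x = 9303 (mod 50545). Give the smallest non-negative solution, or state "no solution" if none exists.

no solution

gcd(6350, 50545):
50545 = 7×6350 + 6095
6350 = 1×6095 + 255
6095 = 23×255 + 230
255 = 1×230 + 25
230 = 9×25 + 5
25 = 5×5 + 0
gcd = 5, but 5 ∤ 9303, so the congruence has no solution.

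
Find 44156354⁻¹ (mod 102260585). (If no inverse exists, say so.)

97211809

Apply the Euclidean algorithm to 102260585 and 44156354:
102260585 = 2·44156354 + 13947877
44156354 = 3·13947877 + 2312723
13947877 = 6·2312723 + 71539
2312723 = 32·71539 + 23475
71539 = 3·23475 + 1114
23475 = 21·1114 + 81
1114 = 13·81 + 61
81 = 1·61 + 20
61 = 3·20 + 1
20 = 20·1 + 0
gcd = 1, so the inverse exists. Back-substitute:
1 = 61 − 3·20
1 = −3·81 + 4·61
1 = 4·1114 − 55·81
1 = −55·23475 + 1159·1114
1 = 1159·71539 − 3532·23475
1 = −3532·2312723 + 114183·71539
1 = 114183·13947877 − 688630·2312723
1 = −688630·44156354 + 2180073·13947877
1 = 2180073·102260585 − 5048776·44156354
So 44156354·(-5048776) ≡ 1 (mod 102260585), and -5048776 ≡ 97211809 (mod 102260585).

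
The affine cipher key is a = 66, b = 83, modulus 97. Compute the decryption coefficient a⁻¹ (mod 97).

25

Apply the Euclidean algorithm to 97 and 66:
97 = 1×66 + 31
66 = 2×31 + 4
31 = 7×4 + 3
4 = 1×3 + 1
3 = 3×1 + 0
Since gcd(66, 97) = 1, back-substitute to write 1 as a combination:
1 = 4 − 3
1 = −31 + 8·4
1 = 8·66 − 17·31
1 = −17·97 + 25·66
So 66·25 ≡ 1 (mod 97).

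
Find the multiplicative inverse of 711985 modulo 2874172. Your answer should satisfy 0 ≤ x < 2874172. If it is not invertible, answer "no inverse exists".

gcd(2874172, 711985) by repeated division:
2874172 = 4*711985 + 26232
711985 = 27*26232 + 3721
26232 = 7*3721 + 185
3721 = 20*185 + 21
185 = 8*21 + 17
21 = 1*17 + 4
17 = 4*4 + 1
4 = 4*1 + 0
gcd = 1, so the inverse exists. Back-substitute:
1 = 17 − 4·4
1 = −4·21 + 5·17
1 = 5·185 − 44·21
1 = −44·3721 + 885·185
1 = 885·26232 − 6239·3721
1 = −6239·711985 + 169338·26232
1 = 169338·2874172 − 683591·711985
Hence 711985⁻¹ ≡ -683591 ≡ 2190581 (mod 2874172).

2190581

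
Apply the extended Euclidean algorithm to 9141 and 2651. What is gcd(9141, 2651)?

Apply Euclid's algorithm to 9141 and 2651:
9141 = 3·2651 + 1188
2651 = 2·1188 + 275
1188 = 4·275 + 88
275 = 3·88 + 11
88 = 8·11 + 0
gcd(9141, 2651) = 11.
Working backward:
11 = 275 − 3·88
11 = −3·1188 + 13·275
11 = 13·2651 − 29·1188
11 = −29·9141 + 100·2651
So 11 = (-29)·9141 + (100)·2651.

11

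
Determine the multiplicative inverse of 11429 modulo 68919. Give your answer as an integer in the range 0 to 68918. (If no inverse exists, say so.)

29765

gcd(68919, 11429) by repeated division:
68919 = 6×11429 + 345
11429 = 33×345 + 44
345 = 7×44 + 37
44 = 1×37 + 7
37 = 5×7 + 2
7 = 3×2 + 1
2 = 2×1 + 0
The gcd is 1. Working backward:
1 = 7 − 3·2
1 = −3·37 + 16·7
1 = 16·44 − 19·37
1 = −19·345 + 149·44
1 = 149·11429 − 4936·345
1 = −4936·68919 + 29765·11429
So 11429·29765 ≡ 1 (mod 68919).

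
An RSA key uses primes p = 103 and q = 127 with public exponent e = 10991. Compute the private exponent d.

3011

φ(n) = (p−1)(q−1) = 102·126 = 12852.
Need d with 10991·d ≡ 1 (mod 12852). Apply the extended Euclidean algorithm:
12852 = 1*10991 + 1861
10991 = 5*1861 + 1686
1861 = 1*1686 + 175
1686 = 9*175 + 111
175 = 1*111 + 64
111 = 1*64 + 47
64 = 1*47 + 17
47 = 2*17 + 13
17 = 1*13 + 4
13 = 3*4 + 1
4 = 4*1 + 0
Back-substitute:
1 = 13 − 3·4
1 = −3·17 + 4·13
1 = 4·47 − 11·17
1 = −11·64 + 15·47
1 = 15·111 − 26·64
1 = −26·175 + 41·111
1 = 41·1686 − 395·175
1 = −395·1861 + 436·1686
1 = 436·10991 − 2575·1861
1 = −2575·12852 + 3011·10991
So 10991·3011 ≡ 1 (mod 12852), hence d = 3011.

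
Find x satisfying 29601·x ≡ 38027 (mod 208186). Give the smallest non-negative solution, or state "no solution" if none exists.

5895

First find gcd(29601, 208186):
208186 = 7·29601 + 979
29601 = 30·979 + 231
979 = 4·231 + 55
231 = 4·55 + 11
55 = 5·11 + 0
gcd = 11 and 11 | 38027, so solutions exist. Divide through by 11: 2691x ≡ 3457 (mod 18926).
Now find 2691⁻¹ mod 18926:
18926 = 7×2691 + 89
2691 = 30×89 + 21
89 = 4×21 + 5
21 = 4×5 + 1
5 = 5×1 + 0
Back-substitute:
1 = 21 − 4·5
1 = −4·89 + 17·21
1 = 17·2691 − 514·89
1 = −514·18926 + 3615·2691
So 2691⁻¹ ≡ 3615 (mod 18926).
Then x ≡ 3615·3457 ≡ 5895 (mod 18926); the smallest non-negative solution is x = 5895.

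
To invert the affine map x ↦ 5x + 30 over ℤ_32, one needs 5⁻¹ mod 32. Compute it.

gcd(32, 5) by repeated division:
32 = 6*5 + 2
5 = 2*2 + 1
2 = 2*1 + 0
Since gcd(5, 32) = 1, back-substitute to write 1 as a combination:
1 = 5 − 2·2
1 = −2·32 + 13·5
So 5·13 ≡ 1 (mod 32).

13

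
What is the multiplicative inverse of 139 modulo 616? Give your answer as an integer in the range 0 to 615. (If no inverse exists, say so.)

195

Run Euclid on (616, 139):
616 = 4·139 + 60
139 = 2·60 + 19
60 = 3·19 + 3
19 = 6·3 + 1
3 = 3·1 + 0
The gcd is 1. Working backward:
1 = 19 − 6·3
1 = −6·60 + 19·19
1 = 19·139 − 44·60
1 = −44·616 + 195·139
So 139·195 ≡ 1 (mod 616).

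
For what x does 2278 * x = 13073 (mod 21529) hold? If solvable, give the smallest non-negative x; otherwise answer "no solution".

First find gcd(2278, 21529):
21529 = 9*2278 + 1027
2278 = 2*1027 + 224
1027 = 4*224 + 131
224 = 1*131 + 93
131 = 1*93 + 38
93 = 2*38 + 17
38 = 2*17 + 4
17 = 4*4 + 1
4 = 4*1 + 0
gcd = 1, so a unique solution mod 21529 exists.
Back-substitute for the Bézout coefficients:
1 = 17 − 4·4
1 = −4·38 + 9·17
1 = 9·93 − 22·38
1 = −22·131 + 31·93
1 = 31·224 − 53·131
1 = −53·1027 + 243·224
1 = 243·2278 − 539·1027
1 = −539·21529 + 5094·2278
So 2278·(5094) ≡ 1 (mod 21529), giving 2278⁻¹ ≡ 5094.
x ≡ 2278⁻¹·13073 ≡ 5094·13073 ≡ 4665 (mod 21529).

4665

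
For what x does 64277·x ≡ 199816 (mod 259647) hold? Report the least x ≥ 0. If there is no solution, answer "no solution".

212291

First find gcd(64277, 259647):
259647 = 4×64277 + 2539
64277 = 25×2539 + 802
2539 = 3×802 + 133
802 = 6×133 + 4
133 = 33×4 + 1
4 = 4×1 + 0
gcd = 1, so a unique solution mod 259647 exists.
Back-substitute for the Bézout coefficients:
1 = 133 − 33·4
1 = −33·802 + 199·133
1 = 199·2539 − 630·802
1 = −630·64277 + 15949·2539
1 = 15949·259647 − 64426·64277
So 64277·(-64426) ≡ 1 (mod 259647), giving 64277⁻¹ ≡ 195221.
x ≡ 64277⁻¹·199816 ≡ 195221·199816 ≡ 212291 (mod 259647).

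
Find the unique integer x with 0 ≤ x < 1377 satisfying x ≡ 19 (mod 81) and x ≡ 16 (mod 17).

424

Write x = 19 + 81·k. Then 81·k ≡ 16 − 19 ≡ 14 (mod 17).
Need 81⁻¹ mod 17. Extended Euclid on (17, 13):
17 = 1·13 + 4
13 = 3·4 + 1
4 = 4·1 + 0
Back-substitute:
1 = 13 − 3·4
1 = −3·17 + 4·13
81⁻¹ ≡ 4 (mod 17), so k ≡ 4·14 ≡ 5 (mod 17).
x = 19 + 81·5 = 424.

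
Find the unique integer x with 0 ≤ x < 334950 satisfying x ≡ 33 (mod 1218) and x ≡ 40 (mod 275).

Write x = 33 + 1218·k. Then 1218·k ≡ 40 − 33 ≡ 7 (mod 275).
Need 1218⁻¹ mod 275. Extended Euclid on (275, 118):
275 = 2×118 + 39
118 = 3×39 + 1
39 = 39×1 + 0
Back-substitute:
1 = 118 − 3·39
1 = −3·275 + 7·118
1218⁻¹ ≡ 7 (mod 275), so k ≡ 7·7 ≡ 49 (mod 275).
x = 33 + 1218·49 = 59715.

59715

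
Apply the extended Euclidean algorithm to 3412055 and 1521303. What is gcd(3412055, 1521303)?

1

Euclidean algorithm:
3412055 = 2*1521303 + 369449
1521303 = 4*369449 + 43507
369449 = 8*43507 + 21393
43507 = 2*21393 + 721
21393 = 29*721 + 484
721 = 1*484 + 237
484 = 2*237 + 10
237 = 23*10 + 7
10 = 1*7 + 3
7 = 2*3 + 1
3 = 3*1 + 0
gcd(3412055, 1521303) = 1.
Working backward:
1 = 7 − 2·3
1 = −2·10 + 3·7
1 = 3·237 − 71·10
1 = −71·484 + 145·237
1 = 145·721 − 216·484
1 = −216·21393 + 6409·721
1 = 6409·43507 − 13034·21393
1 = −13034·369449 + 110681·43507
1 = 110681·1521303 − 455758·369449
1 = −455758·3412055 + 1022197·1521303
So 1 = (-455758)·3412055 + (1022197)·1521303.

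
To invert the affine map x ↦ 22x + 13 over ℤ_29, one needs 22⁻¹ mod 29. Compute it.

4

Run Euclid on (29, 22):
29 = 1×22 + 7
22 = 3×7 + 1
7 = 7×1 + 0
gcd = 1, so the inverse exists. Back-substitute:
1 = 22 − 3·7
1 = −3·29 + 4·22
So 22·4 ≡ 1 (mod 29).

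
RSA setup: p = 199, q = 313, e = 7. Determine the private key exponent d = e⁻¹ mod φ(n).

52951

φ(n) = (p−1)(q−1) = 198·312 = 61776.
Need d with 7·d ≡ 1 (mod 61776). Apply the extended Euclidean algorithm:
61776 = 8825·7 + 1
7 = 7·1 + 0
Back-substitute:
1 = 61776 − 8825·7
So 7·(-8825) ≡ 1 (mod 61776), hence d ≡ -8825 ≡ 52951 (mod 61776).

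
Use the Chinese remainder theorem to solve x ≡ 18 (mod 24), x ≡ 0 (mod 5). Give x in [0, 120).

Write x = 18 + 24·k. Then 24·k ≡ 0 − 18 ≡ 2 (mod 5).
Need 24⁻¹ mod 5. Extended Euclid on (5, 4):
5 = 1·4 + 1
4 = 4·1 + 0
Back-substitute:
1 = 5 − 4
24⁻¹ ≡ 4 (mod 5), so k ≡ 4·2 ≡ 3 (mod 5).
x = 18 + 24·3 = 90.

90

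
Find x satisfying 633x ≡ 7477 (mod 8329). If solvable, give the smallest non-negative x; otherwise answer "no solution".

First find gcd(633, 8329):
8329 = 13×633 + 100
633 = 6×100 + 33
100 = 3×33 + 1
33 = 33×1 + 0
gcd = 1, so a unique solution mod 8329 exists.
Back-substitute for the Bézout coefficients:
1 = 100 − 3·33
1 = −3·633 + 19·100
1 = 19·8329 − 250·633
So 633·(-250) ≡ 1 (mod 8329), giving 633⁻¹ ≡ 8079.
x ≡ 633⁻¹·7477 ≡ 8079·7477 ≡ 4775 (mod 8329).

4775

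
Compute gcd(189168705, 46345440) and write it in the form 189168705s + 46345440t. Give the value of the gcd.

15

Repeated division:
189168705 = 4×46345440 + 3786945
46345440 = 12×3786945 + 902100
3786945 = 4×902100 + 178545
902100 = 5×178545 + 9375
178545 = 19×9375 + 420
9375 = 22×420 + 135
420 = 3×135 + 15
135 = 9×15 + 0
gcd(189168705, 46345440) = 15.
Back-substituting:
15 = 420 − 3·135
15 = −3·9375 + 67·420
15 = 67·178545 − 1276·9375
15 = −1276·902100 + 6447·178545
15 = 6447·3786945 − 27064·902100
15 = −27064·46345440 + 331215·3786945
15 = 331215·189168705 − 1351924·46345440
So 15 = (331215)·189168705 + (-1351924)·46345440.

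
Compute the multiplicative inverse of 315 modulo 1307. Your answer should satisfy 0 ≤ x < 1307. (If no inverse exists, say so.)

gcd(1307, 315) by repeated division:
1307 = 4·315 + 47
315 = 6·47 + 33
47 = 1·33 + 14
33 = 2·14 + 5
14 = 2·5 + 4
5 = 1·4 + 1
4 = 4·1 + 0
gcd = 1, so the inverse exists. Back-substitute:
1 = 5 − 4
1 = −14 + 3·5
1 = 3·33 − 7·14
1 = −7·47 + 10·33
1 = 10·315 − 67·47
1 = −67·1307 + 278·315
So 315·278 ≡ 1 (mod 1307).

278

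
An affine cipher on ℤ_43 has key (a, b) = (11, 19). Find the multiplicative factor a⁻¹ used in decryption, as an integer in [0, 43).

4

Run Euclid on (43, 11):
43 = 3·11 + 10
11 = 1·10 + 1
10 = 10·1 + 0
gcd = 1, so the inverse exists. Back-substitute:
1 = 11 − 10
1 = −43 + 4·11
So 11·4 ≡ 1 (mod 43).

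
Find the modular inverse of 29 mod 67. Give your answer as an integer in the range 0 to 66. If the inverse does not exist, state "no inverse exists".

37

Run Euclid on (67, 29):
67 = 2*29 + 9
29 = 3*9 + 2
9 = 4*2 + 1
2 = 2*1 + 0
gcd = 1, so the inverse exists. Back-substitute:
1 = 9 − 4·2
1 = −4·29 + 13·9
1 = 13·67 − 30·29
Thus 29·(-30) ≡ 1 (mod 67); reducing, -30 mod 67 = 37.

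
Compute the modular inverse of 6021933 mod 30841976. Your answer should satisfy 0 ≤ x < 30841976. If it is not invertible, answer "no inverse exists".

1227301

Apply the Euclidean algorithm to 30841976 and 6021933:
30841976 = 5·6021933 + 732311
6021933 = 8·732311 + 163445
732311 = 4·163445 + 78531
163445 = 2·78531 + 6383
78531 = 12·6383 + 1935
6383 = 3·1935 + 578
1935 = 3·578 + 201
578 = 2·201 + 176
201 = 1·176 + 25
176 = 7·25 + 1
25 = 25·1 + 0
gcd = 1, so the inverse exists. Back-substitute:
1 = 176 − 7·25
1 = −7·201 + 8·176
1 = 8·578 − 23·201
1 = −23·1935 + 77·578
1 = 77·6383 − 254·1935
1 = −254·78531 + 3125·6383
1 = 3125·163445 − 6504·78531
1 = −6504·732311 + 29141·163445
1 = 29141·6021933 − 239632·732311
1 = −239632·30841976 + 1227301·6021933
So 6021933·1227301 ≡ 1 (mod 30841976).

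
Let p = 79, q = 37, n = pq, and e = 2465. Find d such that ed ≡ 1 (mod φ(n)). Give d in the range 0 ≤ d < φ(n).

1097

φ(n) = (p−1)(q−1) = 78·36 = 2808.
Need d with 2465·d ≡ 1 (mod 2808). Apply the extended Euclidean algorithm:
2808 = 1*2465 + 343
2465 = 7*343 + 64
343 = 5*64 + 23
64 = 2*23 + 18
23 = 1*18 + 5
18 = 3*5 + 3
5 = 1*3 + 2
3 = 1*2 + 1
2 = 2*1 + 0
Back-substitute:
1 = 3 − 2
1 = −5 + 2·3
1 = 2·18 − 7·5
1 = −7·23 + 9·18
1 = 9·64 − 25·23
1 = −25·343 + 134·64
1 = 134·2465 − 963·343
1 = −963·2808 + 1097·2465
So 2465·1097 ≡ 1 (mod 2808), hence d = 1097.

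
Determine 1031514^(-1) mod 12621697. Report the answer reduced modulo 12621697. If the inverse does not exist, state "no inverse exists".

Euclidean algorithm on 12621697, 1031514:
12621697 = 12*1031514 + 243529
1031514 = 4*243529 + 57398
243529 = 4*57398 + 13937
57398 = 4*13937 + 1650
13937 = 8*1650 + 737
1650 = 2*737 + 176
737 = 4*176 + 33
176 = 5*33 + 11
33 = 3*11 + 0
Since gcd = 11 > 1, 1031514 is not a unit mod 12621697.

no inverse exists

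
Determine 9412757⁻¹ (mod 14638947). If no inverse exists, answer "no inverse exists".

gcd(14638947, 9412757) by repeated division:
14638947 = 1*9412757 + 5226190
9412757 = 1*5226190 + 4186567
5226190 = 1*4186567 + 1039623
4186567 = 4*1039623 + 28075
1039623 = 37*28075 + 848
28075 = 33*848 + 91
848 = 9*91 + 29
91 = 3*29 + 4
29 = 7*4 + 1
4 = 4*1 + 0
gcd = 1, so the inverse exists. Back-substitute:
1 = 29 − 7·4
1 = −7·91 + 22·29
1 = 22·848 − 205·91
1 = −205·28075 + 6787·848
1 = 6787·1039623 − 251324·28075
1 = −251324·4186567 + 1012083·1039623
1 = 1012083·5226190 − 1263407·4186567
1 = −1263407·9412757 + 2275490·5226190
1 = 2275490·14638947 − 3538897·9412757
So 9412757·(-3538897) ≡ 1 (mod 14638947), and -3538897 ≡ 11100050 (mod 14638947).

11100050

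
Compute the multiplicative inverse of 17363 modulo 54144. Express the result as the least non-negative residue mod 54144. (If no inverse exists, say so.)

51035

gcd(54144, 17363) by repeated division:
54144 = 3×17363 + 2055
17363 = 8×2055 + 923
2055 = 2×923 + 209
923 = 4×209 + 87
209 = 2×87 + 35
87 = 2×35 + 17
35 = 2×17 + 1
17 = 17×1 + 0
The gcd is 1. Working backward:
1 = 35 − 2·17
1 = −2·87 + 5·35
1 = 5·209 − 12·87
1 = −12·923 + 53·209
1 = 53·2055 − 118·923
1 = −118·17363 + 997·2055
1 = 997·54144 − 3109·17363
Hence 17363⁻¹ ≡ -3109 ≡ 51035 (mod 54144).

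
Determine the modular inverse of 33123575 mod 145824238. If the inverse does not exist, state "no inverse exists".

Run Euclid on (145824238, 33123575):
145824238 = 4*33123575 + 13329938
33123575 = 2*13329938 + 6463699
13329938 = 2*6463699 + 402540
6463699 = 16*402540 + 23059
402540 = 17*23059 + 10537
23059 = 2*10537 + 1985
10537 = 5*1985 + 612
1985 = 3*612 + 149
612 = 4*149 + 16
149 = 9*16 + 5
16 = 3*5 + 1
5 = 5*1 + 0
Since gcd(33123575, 145824238) = 1, back-substitute to write 1 as a combination:
1 = 16 − 3·5
1 = −3·149 + 28·16
1 = 28·612 − 115·149
1 = −115·1985 + 373·612
1 = 373·10537 − 1980·1985
1 = −1980·23059 + 4333·10537
1 = 4333·402540 − 75641·23059
1 = −75641·6463699 + 1214589·402540
1 = 1214589·13329938 − 2504819·6463699
1 = −2504819·33123575 + 6224227·13329938
1 = 6224227·145824238 − 27401727·33123575
Hence 33123575⁻¹ ≡ -27401727 ≡ 118422511 (mod 145824238).

118422511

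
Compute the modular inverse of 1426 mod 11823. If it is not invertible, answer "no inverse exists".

9145

Extended Euclidean algorithm:
11823 = 8·1426 + 415
1426 = 3·415 + 181
415 = 2·181 + 53
181 = 3·53 + 22
53 = 2·22 + 9
22 = 2·9 + 4
9 = 2·4 + 1
4 = 4·1 + 0
The gcd is 1. Working backward:
1 = 9 − 2·4
1 = −2·22 + 5·9
1 = 5·53 − 12·22
1 = −12·181 + 41·53
1 = 41·415 − 94·181
1 = −94·1426 + 323·415
1 = 323·11823 − 2678·1426
Thus 1426·(-2678) ≡ 1 (mod 11823); reducing, -2678 mod 11823 = 9145.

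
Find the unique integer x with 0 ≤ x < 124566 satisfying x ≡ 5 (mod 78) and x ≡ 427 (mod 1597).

25979

Write x = 5 + 78·k. Then 78·k ≡ 427 − 5 ≡ 422 (mod 1597).
Need 78⁻¹ mod 1597. Extended Euclid on (1597, 78):
1597 = 20×78 + 37
78 = 2×37 + 4
37 = 9×4 + 1
4 = 4×1 + 0
Back-substitute:
1 = 37 − 9·4
1 = −9·78 + 19·37
1 = 19·1597 − 389·78
78⁻¹ ≡ 1208 (mod 1597), so k ≡ 1208·422 ≡ 333 (mod 1597).
x = 5 + 78·333 = 25979.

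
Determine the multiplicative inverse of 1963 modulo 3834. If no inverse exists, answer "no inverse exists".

Apply the Euclidean algorithm to 3834 and 1963:
3834 = 1×1963 + 1871
1963 = 1×1871 + 92
1871 = 20×92 + 31
92 = 2×31 + 30
31 = 1×30 + 1
30 = 30×1 + 0
The gcd is 1. Working backward:
1 = 31 − 30
1 = −92 + 3·31
1 = 3·1871 − 61·92
1 = −61·1963 + 64·1871
1 = 64·3834 − 125·1963
So 1963·(-125) ≡ 1 (mod 3834), and -125 ≡ 3709 (mod 3834).

3709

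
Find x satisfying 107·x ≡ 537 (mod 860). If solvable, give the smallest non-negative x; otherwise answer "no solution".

First find gcd(107, 860):
860 = 8*107 + 4
107 = 26*4 + 3
4 = 1*3 + 1
3 = 3*1 + 0
gcd = 1, so a unique solution mod 860 exists.
Back-substitute for the Bézout coefficients:
1 = 4 − 3
1 = −107 + 27·4
1 = 27·860 − 217·107
So 107·(-217) ≡ 1 (mod 860), giving 107⁻¹ ≡ 643.
x ≡ 107⁻¹·537 ≡ 643·537 ≡ 431 (mod 860).

431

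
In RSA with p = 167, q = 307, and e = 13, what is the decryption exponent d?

19537

φ(n) = (p−1)(q−1) = 166·306 = 50796.
Need d with 13·d ≡ 1 (mod 50796). Apply the extended Euclidean algorithm:
50796 = 3907·13 + 5
13 = 2·5 + 3
5 = 1·3 + 2
3 = 1·2 + 1
2 = 2·1 + 0
Back-substitute:
1 = 3 − 2
1 = −5 + 2·3
1 = 2·13 − 5·5
1 = −5·50796 + 19537·13
So 13·19537 ≡ 1 (mod 50796), hence d = 19537.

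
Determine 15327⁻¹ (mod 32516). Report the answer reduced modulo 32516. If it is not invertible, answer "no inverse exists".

Apply the Euclidean algorithm to 32516 and 15327:
32516 = 2·15327 + 1862
15327 = 8·1862 + 431
1862 = 4·431 + 138
431 = 3·138 + 17
138 = 8·17 + 2
17 = 8·2 + 1
2 = 2·1 + 0
The gcd is 1. Working backward:
1 = 17 − 8·2
1 = −8·138 + 65·17
1 = 65·431 − 203·138
1 = −203·1862 + 877·431
1 = 877·15327 − 7219·1862
1 = −7219·32516 + 15315·15327
So 15327·15315 ≡ 1 (mod 32516).

15315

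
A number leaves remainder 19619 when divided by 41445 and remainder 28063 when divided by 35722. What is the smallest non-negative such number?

Write x = 19619 + 41445·k. Then 41445·k ≡ 28063 − 19619 ≡ 8444 (mod 35722).
Need 41445⁻¹ mod 35722. Extended Euclid on (35722, 5723):
35722 = 6×5723 + 1384
5723 = 4×1384 + 187
1384 = 7×187 + 75
187 = 2×75 + 37
75 = 2×37 + 1
37 = 37×1 + 0
Back-substitute:
1 = 75 − 2·37
1 = −2·187 + 5·75
1 = 5·1384 − 37·187
1 = −37·5723 + 153·1384
1 = 153·35722 − 955·5723
41445⁻¹ ≡ 34767 (mod 35722), so k ≡ 34767·8444 ≡ 9152 (mod 35722).
x = 19619 + 41445·9152 = 379324259.

379324259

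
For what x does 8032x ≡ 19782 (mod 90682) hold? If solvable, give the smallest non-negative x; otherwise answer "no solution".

41200

First find gcd(8032, 90682):
90682 = 11·8032 + 2330
8032 = 3·2330 + 1042
2330 = 2·1042 + 246
1042 = 4·246 + 58
246 = 4·58 + 14
58 = 4·14 + 2
14 = 7·2 + 0
gcd = 2 and 2 | 19782, so solutions exist. Divide through by 2: 4016x ≡ 9891 (mod 45341).
Now find 4016⁻¹ mod 45341:
45341 = 11·4016 + 1165
4016 = 3·1165 + 521
1165 = 2·521 + 123
521 = 4·123 + 29
123 = 4·29 + 7
29 = 4·7 + 1
7 = 7·1 + 0
Back-substitute:
1 = 29 − 4·7
1 = −4·123 + 17·29
1 = 17·521 − 72·123
1 = −72·1165 + 161·521
1 = 161·4016 − 555·1165
1 = −555·45341 + 6266·4016
So 4016⁻¹ ≡ 6266 (mod 45341).
Then x ≡ 6266·9891 ≡ 41200 (mod 45341); the smallest non-negative solution is x = 41200.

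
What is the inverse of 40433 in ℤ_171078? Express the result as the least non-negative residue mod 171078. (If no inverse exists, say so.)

24071

Extended Euclidean algorithm:
171078 = 4·40433 + 9346
40433 = 4·9346 + 3049
9346 = 3·3049 + 199
3049 = 15·199 + 64
199 = 3·64 + 7
64 = 9·7 + 1
7 = 7·1 + 0
Since gcd(40433, 171078) = 1, back-substitute to write 1 as a combination:
1 = 64 − 9·7
1 = −9·199 + 28·64
1 = 28·3049 − 429·199
1 = −429·9346 + 1315·3049
1 = 1315·40433 − 5689·9346
1 = −5689·171078 + 24071·40433
So 40433·24071 ≡ 1 (mod 171078).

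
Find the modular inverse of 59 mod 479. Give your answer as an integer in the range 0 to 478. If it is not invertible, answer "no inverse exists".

Extended Euclidean algorithm:
479 = 8×59 + 7
59 = 8×7 + 3
7 = 2×3 + 1
3 = 3×1 + 0
gcd = 1, so the inverse exists. Back-substitute:
1 = 7 − 2·3
1 = −2·59 + 17·7
1 = 17·479 − 138·59
Hence 59⁻¹ ≡ -138 ≡ 341 (mod 479).

341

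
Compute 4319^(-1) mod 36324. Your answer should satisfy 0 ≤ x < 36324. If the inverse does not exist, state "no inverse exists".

Run Euclid on (36324, 4319):
36324 = 8*4319 + 1772
4319 = 2*1772 + 775
1772 = 2*775 + 222
775 = 3*222 + 109
222 = 2*109 + 4
109 = 27*4 + 1
4 = 4*1 + 0
gcd = 1, so the inverse exists. Back-substitute:
1 = 109 − 27·4
1 = −27·222 + 55·109
1 = 55·775 − 192·222
1 = −192·1772 + 439·775
1 = 439·4319 − 1070·1772
1 = −1070·36324 + 8999·4319
So 4319·8999 ≡ 1 (mod 36324).

8999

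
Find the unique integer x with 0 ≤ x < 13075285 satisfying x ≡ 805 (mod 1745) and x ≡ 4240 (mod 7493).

Write x = 805 + 1745·k. Then 1745·k ≡ 4240 − 805 ≡ 3435 (mod 7493).
Need 1745⁻¹ mod 7493. Extended Euclid on (7493, 1745):
7493 = 4×1745 + 513
1745 = 3×513 + 206
513 = 2×206 + 101
206 = 2×101 + 4
101 = 25×4 + 1
4 = 4×1 + 0
Back-substitute:
1 = 101 − 25·4
1 = −25·206 + 51·101
1 = 51·513 − 127·206
1 = −127·1745 + 432·513
1 = 432·7493 − 1855·1745
1745⁻¹ ≡ 5638 (mod 7493), so k ≡ 5638·3435 ≡ 4618 (mod 7493).
x = 805 + 1745·4618 = 8059215.

8059215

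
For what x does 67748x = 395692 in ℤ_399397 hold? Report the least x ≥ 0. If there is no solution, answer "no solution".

230702

First find gcd(67748, 399397):
399397 = 5×67748 + 60657
67748 = 1×60657 + 7091
60657 = 8×7091 + 3929
7091 = 1×3929 + 3162
3929 = 1×3162 + 767
3162 = 4×767 + 94
767 = 8×94 + 15
94 = 6×15 + 4
15 = 3×4 + 3
4 = 1×3 + 1
3 = 3×1 + 0
gcd = 1, so a unique solution mod 399397 exists.
Back-substitute for the Bézout coefficients:
1 = 4 − 3
1 = −15 + 4·4
1 = 4·94 − 25·15
1 = −25·767 + 204·94
1 = 204·3162 − 841·767
1 = −841·3929 + 1045·3162
1 = 1045·7091 − 1886·3929
1 = −1886·60657 + 16133·7091
1 = 16133·67748 − 18019·60657
1 = −18019·399397 + 106228·67748
So 67748·(106228) ≡ 1 (mod 399397), giving 67748⁻¹ ≡ 106228.
x ≡ 67748⁻¹·395692 ≡ 106228·395692 ≡ 230702 (mod 399397).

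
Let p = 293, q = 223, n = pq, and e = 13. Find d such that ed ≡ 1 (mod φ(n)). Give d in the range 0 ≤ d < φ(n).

φ(n) = (p−1)(q−1) = 292·222 = 64824.
Need d with 13·d ≡ 1 (mod 64824). Apply the extended Euclidean algorithm:
64824 = 4986×13 + 6
13 = 2×6 + 1
6 = 6×1 + 0
Back-substitute:
1 = 13 − 2·6
1 = −2·64824 + 9973·13
So 13·9973 ≡ 1 (mod 64824), hence d = 9973.

9973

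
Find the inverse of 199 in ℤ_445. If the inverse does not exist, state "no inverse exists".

Apply the Euclidean algorithm to 445 and 199:
445 = 2·199 + 47
199 = 4·47 + 11
47 = 4·11 + 3
11 = 3·3 + 2
3 = 1·2 + 1
2 = 2·1 + 0
The gcd is 1. Working backward:
1 = 3 − 2
1 = −11 + 4·3
1 = 4·47 − 17·11
1 = −17·199 + 72·47
1 = 72·445 − 161·199
So 199·(-161) ≡ 1 (mod 445), and -161 ≡ 284 (mod 445).

284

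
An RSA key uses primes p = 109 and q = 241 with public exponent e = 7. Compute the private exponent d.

3703

φ(n) = (p−1)(q−1) = 108·240 = 25920.
Need d with 7·d ≡ 1 (mod 25920). Apply the extended Euclidean algorithm:
25920 = 3702×7 + 6
7 = 1×6 + 1
6 = 6×1 + 0
Back-substitute:
1 = 7 − 6
1 = −25920 + 3703·7
So 7·3703 ≡ 1 (mod 25920), hence d = 3703.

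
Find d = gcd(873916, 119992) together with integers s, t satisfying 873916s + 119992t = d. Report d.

Repeated division:
873916 = 7*119992 + 33972
119992 = 3*33972 + 18076
33972 = 1*18076 + 15896
18076 = 1*15896 + 2180
15896 = 7*2180 + 636
2180 = 3*636 + 272
636 = 2*272 + 92
272 = 2*92 + 88
92 = 1*88 + 4
88 = 22*4 + 0
gcd(873916, 119992) = 4.
Working backward:
4 = 92 − 88
4 = −272 + 3·92
4 = 3·636 − 7·272
4 = −7·2180 + 24·636
4 = 24·15896 − 175·2180
4 = −175·18076 + 199·15896
4 = 199·33972 − 374·18076
4 = −374·119992 + 1321·33972
4 = 1321·873916 − 9621·119992
So 4 = (1321)·873916 + (-9621)·119992.

4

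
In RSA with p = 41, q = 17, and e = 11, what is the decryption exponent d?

291

φ(n) = (p−1)(q−1) = 40·16 = 640.
Need d with 11·d ≡ 1 (mod 640). Apply the extended Euclidean algorithm:
640 = 58·11 + 2
11 = 5·2 + 1
2 = 2·1 + 0
Back-substitute:
1 = 11 − 5·2
1 = −5·640 + 291·11
So 11·291 ≡ 1 (mod 640), hence d = 291.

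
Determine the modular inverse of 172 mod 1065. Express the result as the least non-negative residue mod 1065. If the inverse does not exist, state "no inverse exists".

Extended Euclidean algorithm:
1065 = 6×172 + 33
172 = 5×33 + 7
33 = 4×7 + 5
7 = 1×5 + 2
5 = 2×2 + 1
2 = 2×1 + 0
gcd = 1, so the inverse exists. Back-substitute:
1 = 5 − 2·2
1 = −2·7 + 3·5
1 = 3·33 − 14·7
1 = −14·172 + 73·33
1 = 73·1065 − 452·172
So 172·(-452) ≡ 1 (mod 1065), and -452 ≡ 613 (mod 1065).

613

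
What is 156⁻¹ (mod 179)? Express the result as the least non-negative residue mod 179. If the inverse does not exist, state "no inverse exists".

70

Extended Euclidean algorithm:
179 = 1×156 + 23
156 = 6×23 + 18
23 = 1×18 + 5
18 = 3×5 + 3
5 = 1×3 + 2
3 = 1×2 + 1
2 = 2×1 + 0
gcd = 1, so the inverse exists. Back-substitute:
1 = 3 − 2
1 = −5 + 2·3
1 = 2·18 − 7·5
1 = −7·23 + 9·18
1 = 9·156 − 61·23
1 = −61·179 + 70·156
So 156·70 ≡ 1 (mod 179).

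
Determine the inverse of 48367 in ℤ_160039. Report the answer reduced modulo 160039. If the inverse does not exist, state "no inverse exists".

Compute gcd(48367, 160039):
160039 = 3·48367 + 14938
48367 = 3·14938 + 3553
14938 = 4·3553 + 726
3553 = 4·726 + 649
726 = 1·649 + 77
649 = 8·77 + 33
77 = 2·33 + 11
33 = 3·11 + 0
The gcd is 11, not 1, hence no inverse exists.

no inverse exists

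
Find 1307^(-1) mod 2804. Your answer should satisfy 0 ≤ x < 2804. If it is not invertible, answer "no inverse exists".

Run Euclid on (2804, 1307):
2804 = 2*1307 + 190
1307 = 6*190 + 167
190 = 1*167 + 23
167 = 7*23 + 6
23 = 3*6 + 5
6 = 1*5 + 1
5 = 5*1 + 0
Since gcd(1307, 2804) = 1, back-substitute to write 1 as a combination:
1 = 6 − 5
1 = −23 + 4·6
1 = 4·167 − 29·23
1 = −29·190 + 33·167
1 = 33·1307 − 227·190
1 = −227·2804 + 487·1307
So 1307·487 ≡ 1 (mod 2804).

487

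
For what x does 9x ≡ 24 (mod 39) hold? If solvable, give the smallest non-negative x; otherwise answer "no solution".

7

First find gcd(9, 39):
39 = 4·9 + 3
9 = 3·3 + 0
gcd = 3 and 3 | 24, so solutions exist. Divide through by 3: 3x ≡ 8 (mod 13).
Now find 3⁻¹ mod 13:
13 = 4·3 + 1
3 = 3·1 + 0
Back-substitute:
1 = 13 − 4·3
So 3·(-4) ≡ 1 (mod 13), i.e. 3⁻¹ ≡ 9.
Then x ≡ 9·8 ≡ 7 (mod 13); the smallest non-negative solution is x = 7.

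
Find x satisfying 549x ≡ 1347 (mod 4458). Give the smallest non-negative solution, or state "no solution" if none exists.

985

First find gcd(549, 4458):
4458 = 8·549 + 66
549 = 8·66 + 21
66 = 3·21 + 3
21 = 7·3 + 0
gcd = 3 and 3 | 1347, so solutions exist. Divide through by 3: 183x ≡ 449 (mod 1486).
Now find 183⁻¹ mod 1486:
1486 = 8·183 + 22
183 = 8·22 + 7
22 = 3·7 + 1
7 = 7·1 + 0
Back-substitute:
1 = 22 − 3·7
1 = −3·183 + 25·22
1 = 25·1486 − 203·183
So 183·(-203) ≡ 1 (mod 1486), i.e. 183⁻¹ ≡ 1283.
Then x ≡ 1283·449 ≡ 985 (mod 1486); the smallest non-negative solution is x = 985.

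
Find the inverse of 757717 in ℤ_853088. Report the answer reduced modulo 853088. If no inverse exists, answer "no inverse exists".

667069

Run Euclid on (853088, 757717):
853088 = 1×757717 + 95371
757717 = 7×95371 + 90120
95371 = 1×90120 + 5251
90120 = 17×5251 + 853
5251 = 6×853 + 133
853 = 6×133 + 55
133 = 2×55 + 23
55 = 2×23 + 9
23 = 2×9 + 5
9 = 1×5 + 4
5 = 1×4 + 1
4 = 4×1 + 0
Since gcd(757717, 853088) = 1, back-substitute to write 1 as a combination:
1 = 5 − 4
1 = −9 + 2·5
1 = 2·23 − 5·9
1 = −5·55 + 12·23
1 = 12·133 − 29·55
1 = −29·853 + 186·133
1 = 186·5251 − 1145·853
1 = −1145·90120 + 19651·5251
1 = 19651·95371 − 20796·90120
1 = −20796·757717 + 165223·95371
1 = 165223·853088 − 186019·757717
So 757717·(-186019) ≡ 1 (mod 853088), and -186019 ≡ 667069 (mod 853088).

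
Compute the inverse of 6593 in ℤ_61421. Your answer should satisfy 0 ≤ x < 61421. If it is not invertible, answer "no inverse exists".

gcd(61421, 6593) by repeated division:
61421 = 9·6593 + 2084
6593 = 3·2084 + 341
2084 = 6·341 + 38
341 = 8·38 + 37
38 = 1·37 + 1
37 = 37·1 + 0
Since gcd(6593, 61421) = 1, back-substitute to write 1 as a combination:
1 = 38 − 37
1 = −341 + 9·38
1 = 9·2084 − 55·341
1 = −55·6593 + 174·2084
1 = 174·61421 − 1621·6593
So 6593·(-1621) ≡ 1 (mod 61421), and -1621 ≡ 59800 (mod 61421).

59800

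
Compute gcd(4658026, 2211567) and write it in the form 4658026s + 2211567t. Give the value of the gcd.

Repeated division:
4658026 = 2×2211567 + 234892
2211567 = 9×234892 + 97539
234892 = 2×97539 + 39814
97539 = 2×39814 + 17911
39814 = 2×17911 + 3992
17911 = 4×3992 + 1943
3992 = 2×1943 + 106
1943 = 18×106 + 35
106 = 3×35 + 1
35 = 35×1 + 0
gcd(4658026, 2211567) = 1.
Working backward:
1 = 106 − 3·35
1 = −3·1943 + 55·106
1 = 55·3992 − 113·1943
1 = −113·17911 + 507·3992
1 = 507·39814 − 1127·17911
1 = −1127·97539 + 2761·39814
1 = 2761·234892 − 6649·97539
1 = −6649·2211567 + 62602·234892
1 = 62602·4658026 − 131853·2211567
So 1 = (62602)·4658026 + (-131853)·2211567.

1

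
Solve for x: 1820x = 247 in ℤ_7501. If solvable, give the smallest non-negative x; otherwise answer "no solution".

First find gcd(1820, 7501):
7501 = 4*1820 + 221
1820 = 8*221 + 52
221 = 4*52 + 13
52 = 4*13 + 0
gcd = 13 and 13 | 247, so solutions exist. Divide through by 13: 140x ≡ 19 (mod 577).
Now find 140⁻¹ mod 577:
577 = 4×140 + 17
140 = 8×17 + 4
17 = 4×4 + 1
4 = 4×1 + 0
Back-substitute:
1 = 17 − 4·4
1 = −4·140 + 33·17
1 = 33·577 − 136·140
So 140·(-136) ≡ 1 (mod 577), i.e. 140⁻¹ ≡ 441.
Then x ≡ 441·19 ≡ 301 (mod 577); the smallest non-negative solution is x = 301.

301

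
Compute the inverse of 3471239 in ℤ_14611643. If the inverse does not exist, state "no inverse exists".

Extended Euclidean algorithm:
14611643 = 4·3471239 + 726687
3471239 = 4·726687 + 564491
726687 = 1·564491 + 162196
564491 = 3·162196 + 77903
162196 = 2·77903 + 6390
77903 = 12·6390 + 1223
6390 = 5·1223 + 275
1223 = 4·275 + 123
275 = 2·123 + 29
123 = 4·29 + 7
29 = 4·7 + 1
7 = 7·1 + 0
Since gcd(3471239, 14611643) = 1, back-substitute to write 1 as a combination:
1 = 29 − 4·7
1 = −4·123 + 17·29
1 = 17·275 − 38·123
1 = −38·1223 + 169·275
1 = 169·6390 − 883·1223
1 = −883·77903 + 10765·6390
1 = 10765·162196 − 22413·77903
1 = −22413·564491 + 78004·162196
1 = 78004·726687 − 100417·564491
1 = −100417·3471239 + 479672·726687
1 = 479672·14611643 − 2019105·3471239
Thus 3471239·(-2019105) ≡ 1 (mod 14611643); reducing, -2019105 mod 14611643 = 12592538.

12592538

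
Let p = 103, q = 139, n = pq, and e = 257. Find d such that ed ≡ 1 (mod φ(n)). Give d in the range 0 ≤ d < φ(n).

3341

φ(n) = (p−1)(q−1) = 102·138 = 14076.
Need d with 257·d ≡ 1 (mod 14076). Apply the extended Euclidean algorithm:
14076 = 54·257 + 198
257 = 1·198 + 59
198 = 3·59 + 21
59 = 2·21 + 17
21 = 1·17 + 4
17 = 4·4 + 1
4 = 4·1 + 0
Back-substitute:
1 = 17 − 4·4
1 = −4·21 + 5·17
1 = 5·59 − 14·21
1 = −14·198 + 47·59
1 = 47·257 − 61·198
1 = −61·14076 + 3341·257
So 257·3341 ≡ 1 (mod 14076), hence d = 3341.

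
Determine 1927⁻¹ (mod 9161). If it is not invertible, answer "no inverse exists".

2068

Run Euclid on (9161, 1927):
9161 = 4·1927 + 1453
1927 = 1·1453 + 474
1453 = 3·474 + 31
474 = 15·31 + 9
31 = 3·9 + 4
9 = 2·4 + 1
4 = 4·1 + 0
gcd = 1, so the inverse exists. Back-substitute:
1 = 9 − 2·4
1 = −2·31 + 7·9
1 = 7·474 − 107·31
1 = −107·1453 + 328·474
1 = 328·1927 − 435·1453
1 = −435·9161 + 2068·1927
So 1927·2068 ≡ 1 (mod 9161).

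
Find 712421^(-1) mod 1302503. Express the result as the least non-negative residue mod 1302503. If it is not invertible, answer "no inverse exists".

660924

Extended Euclidean algorithm:
1302503 = 1*712421 + 590082
712421 = 1*590082 + 122339
590082 = 4*122339 + 100726
122339 = 1*100726 + 21613
100726 = 4*21613 + 14274
21613 = 1*14274 + 7339
14274 = 1*7339 + 6935
7339 = 1*6935 + 404
6935 = 17*404 + 67
404 = 6*67 + 2
67 = 33*2 + 1
2 = 2*1 + 0
Since gcd(712421, 1302503) = 1, back-substitute to write 1 as a combination:
1 = 67 − 33·2
1 = −33·404 + 199·67
1 = 199·6935 − 3416·404
1 = −3416·7339 + 3615·6935
1 = 3615·14274 − 7031·7339
1 = −7031·21613 + 10646·14274
1 = 10646·100726 − 49615·21613
1 = −49615·122339 + 60261·100726
1 = 60261·590082 − 290659·122339
1 = −290659·712421 + 350920·590082
1 = 350920·1302503 − 641579·712421
Thus 712421·(-641579) ≡ 1 (mod 1302503); reducing, -641579 mod 1302503 = 660924.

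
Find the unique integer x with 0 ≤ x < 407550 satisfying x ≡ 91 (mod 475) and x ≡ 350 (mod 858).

388166

Write x = 91 + 475·k. Then 475·k ≡ 350 − 91 ≡ 259 (mod 858).
Need 475⁻¹ mod 858. Extended Euclid on (858, 475):
858 = 1×475 + 383
475 = 1×383 + 92
383 = 4×92 + 15
92 = 6×15 + 2
15 = 7×2 + 1
2 = 2×1 + 0
Back-substitute:
1 = 15 − 7·2
1 = −7·92 + 43·15
1 = 43·383 − 179·92
1 = −179·475 + 222·383
1 = 222·858 − 401·475
475⁻¹ ≡ 457 (mod 858), so k ≡ 457·259 ≡ 817 (mod 858).
x = 91 + 475·817 = 388166.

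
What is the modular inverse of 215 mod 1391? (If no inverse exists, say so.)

gcd(1391, 215) by repeated division:
1391 = 6×215 + 101
215 = 2×101 + 13
101 = 7×13 + 10
13 = 1×10 + 3
10 = 3×3 + 1
3 = 3×1 + 0
The gcd is 1. Working backward:
1 = 10 − 3·3
1 = −3·13 + 4·10
1 = 4·101 − 31·13
1 = −31·215 + 66·101
1 = 66·1391 − 427·215
So 215·(-427) ≡ 1 (mod 1391), and -427 ≡ 964 (mod 1391).

964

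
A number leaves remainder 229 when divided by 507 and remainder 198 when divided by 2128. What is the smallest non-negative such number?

Write x = 229 + 507·k. Then 507·k ≡ 198 − 229 ≡ 2097 (mod 2128).
Need 507⁻¹ mod 2128. Extended Euclid on (2128, 507):
2128 = 4*507 + 100
507 = 5*100 + 7
100 = 14*7 + 2
7 = 3*2 + 1
2 = 2*1 + 0
Back-substitute:
1 = 7 − 3·2
1 = −3·100 + 43·7
1 = 43·507 − 218·100
1 = −218·2128 + 915·507
507⁻¹ ≡ 915 (mod 2128), so k ≡ 915·2097 ≡ 1427 (mod 2128).
x = 229 + 507·1427 = 723718.

723718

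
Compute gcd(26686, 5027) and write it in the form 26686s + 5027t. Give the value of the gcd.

Euclidean algorithm:
26686 = 5*5027 + 1551
5027 = 3*1551 + 374
1551 = 4*374 + 55
374 = 6*55 + 44
55 = 1*44 + 11
44 = 4*11 + 0
gcd(26686, 5027) = 11.
Back-substituting:
11 = 55 − 44
11 = −374 + 7·55
11 = 7·1551 − 29·374
11 = −29·5027 + 94·1551
11 = 94·26686 − 499·5027
So 11 = (94)·26686 + (-499)·5027.

11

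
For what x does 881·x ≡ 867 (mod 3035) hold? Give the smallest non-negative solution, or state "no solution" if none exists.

First find gcd(881, 3035):
3035 = 3·881 + 392
881 = 2·392 + 97
392 = 4·97 + 4
97 = 24·4 + 1
4 = 4·1 + 0
gcd = 1, so a unique solution mod 3035 exists.
Back-substitute for the Bézout coefficients:
1 = 97 − 24·4
1 = −24·392 + 97·97
1 = 97·881 − 218·392
1 = −218·3035 + 751·881
So 881·(751) ≡ 1 (mod 3035), giving 881⁻¹ ≡ 751.
x ≡ 881⁻¹·867 ≡ 751·867 ≡ 1627 (mod 3035).

1627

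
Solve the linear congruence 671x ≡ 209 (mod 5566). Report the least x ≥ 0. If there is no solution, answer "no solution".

First find gcd(671, 5566):
5566 = 8*671 + 198
671 = 3*198 + 77
198 = 2*77 + 44
77 = 1*44 + 33
44 = 1*33 + 11
33 = 3*11 + 0
gcd = 11 and 11 | 209, so solutions exist. Divide through by 11: 61x ≡ 19 (mod 506).
Now find 61⁻¹ mod 506:
506 = 8*61 + 18
61 = 3*18 + 7
18 = 2*7 + 4
7 = 1*4 + 3
4 = 1*3 + 1
3 = 3*1 + 0
Back-substitute:
1 = 4 − 3
1 = −7 + 2·4
1 = 2·18 − 5·7
1 = −5·61 + 17·18
1 = 17·506 − 141·61
So 61·(-141) ≡ 1 (mod 506), i.e. 61⁻¹ ≡ 365.
Then x ≡ 365·19 ≡ 357 (mod 506); the smallest non-negative solution is x = 357.

357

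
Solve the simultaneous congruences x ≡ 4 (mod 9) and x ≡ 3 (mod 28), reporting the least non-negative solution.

Write x = 4 + 9·k. Then 9·k ≡ 3 − 4 ≡ 27 (mod 28).
Need 9⁻¹ mod 28. Extended Euclid on (28, 9):
28 = 3·9 + 1
9 = 9·1 + 0
Back-substitute:
1 = 28 − 3·9
9⁻¹ ≡ 25 (mod 28), so k ≡ 25·27 ≡ 3 (mod 28).
x = 4 + 9·3 = 31.

31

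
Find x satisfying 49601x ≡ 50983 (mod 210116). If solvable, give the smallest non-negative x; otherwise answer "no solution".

First find gcd(49601, 210116):
210116 = 4*49601 + 11712
49601 = 4*11712 + 2753
11712 = 4*2753 + 700
2753 = 3*700 + 653
700 = 1*653 + 47
653 = 13*47 + 42
47 = 1*42 + 5
42 = 8*5 + 2
5 = 2*2 + 1
2 = 2*1 + 0
gcd = 1, so a unique solution mod 210116 exists.
Back-substitute for the Bézout coefficients:
1 = 5 − 2·2
1 = −2·42 + 17·5
1 = 17·47 − 19·42
1 = −19·653 + 264·47
1 = 264·700 − 283·653
1 = −283·2753 + 1113·700
1 = 1113·11712 − 4735·2753
1 = −4735·49601 + 20053·11712
1 = 20053·210116 − 84947·49601
So 49601·(-84947) ≡ 1 (mod 210116), giving 49601⁻¹ ≡ 125169.
x ≡ 49601⁻¹·50983 ≡ 125169·50983 ≡ 58091 (mod 210116).

58091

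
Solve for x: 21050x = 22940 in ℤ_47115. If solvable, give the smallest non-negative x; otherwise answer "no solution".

First find gcd(21050, 47115):
47115 = 2·21050 + 5015
21050 = 4·5015 + 990
5015 = 5·990 + 65
990 = 15·65 + 15
65 = 4·15 + 5
15 = 3·5 + 0
gcd = 5 and 5 | 22940, so solutions exist. Divide through by 5: 4210x ≡ 4588 (mod 9423).
Now find 4210⁻¹ mod 9423:
9423 = 2×4210 + 1003
4210 = 4×1003 + 198
1003 = 5×198 + 13
198 = 15×13 + 3
13 = 4×3 + 1
3 = 3×1 + 0
Back-substitute:
1 = 13 − 4·3
1 = −4·198 + 61·13
1 = 61·1003 − 309·198
1 = −309·4210 + 1297·1003
1 = 1297·9423 − 2903·4210
So 4210·(-2903) ≡ 1 (mod 9423), i.e. 4210⁻¹ ≡ 6520.
Then x ≡ 6520·4588 ≡ 5158 (mod 9423); the smallest non-negative solution is x = 5158.

5158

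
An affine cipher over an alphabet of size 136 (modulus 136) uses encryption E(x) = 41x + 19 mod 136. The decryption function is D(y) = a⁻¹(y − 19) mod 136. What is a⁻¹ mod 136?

73

Run Euclid on (136, 41):
136 = 3*41 + 13
41 = 3*13 + 2
13 = 6*2 + 1
2 = 2*1 + 0
Since gcd(41, 136) = 1, back-substitute to write 1 as a combination:
1 = 13 − 6·2
1 = −6·41 + 19·13
1 = 19·136 − 63·41
Hence 41⁻¹ ≡ -63 ≡ 73 (mod 136).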